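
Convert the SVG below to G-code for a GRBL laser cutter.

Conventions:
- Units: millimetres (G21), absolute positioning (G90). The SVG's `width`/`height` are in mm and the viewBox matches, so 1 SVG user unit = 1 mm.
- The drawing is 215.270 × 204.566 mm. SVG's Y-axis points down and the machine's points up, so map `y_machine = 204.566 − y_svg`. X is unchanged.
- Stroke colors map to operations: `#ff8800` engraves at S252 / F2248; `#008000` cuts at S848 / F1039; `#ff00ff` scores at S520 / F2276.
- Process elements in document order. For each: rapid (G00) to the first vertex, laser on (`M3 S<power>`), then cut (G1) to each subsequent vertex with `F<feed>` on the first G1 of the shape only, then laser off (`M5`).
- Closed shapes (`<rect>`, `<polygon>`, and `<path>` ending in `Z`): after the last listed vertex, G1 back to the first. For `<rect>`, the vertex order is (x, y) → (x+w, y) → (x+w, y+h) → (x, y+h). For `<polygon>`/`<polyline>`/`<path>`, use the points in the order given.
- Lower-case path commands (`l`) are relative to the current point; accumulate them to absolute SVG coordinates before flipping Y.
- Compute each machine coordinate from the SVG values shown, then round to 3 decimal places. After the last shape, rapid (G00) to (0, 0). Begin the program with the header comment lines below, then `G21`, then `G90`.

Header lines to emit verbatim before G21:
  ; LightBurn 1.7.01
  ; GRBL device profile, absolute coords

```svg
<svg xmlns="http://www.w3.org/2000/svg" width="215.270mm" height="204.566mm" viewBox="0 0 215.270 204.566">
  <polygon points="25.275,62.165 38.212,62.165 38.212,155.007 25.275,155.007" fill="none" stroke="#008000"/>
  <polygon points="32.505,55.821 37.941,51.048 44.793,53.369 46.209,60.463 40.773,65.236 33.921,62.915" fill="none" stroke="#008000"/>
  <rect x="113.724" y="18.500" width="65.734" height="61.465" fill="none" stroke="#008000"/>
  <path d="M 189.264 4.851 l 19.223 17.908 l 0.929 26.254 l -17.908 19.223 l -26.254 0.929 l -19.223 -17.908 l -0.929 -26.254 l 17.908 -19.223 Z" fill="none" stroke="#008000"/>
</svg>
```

; LightBurn 1.7.01
; GRBL device profile, absolute coords
G21
G90
G00 X25.275 Y142.401
M3 S848
G1 X38.212 Y142.401 F1039
G1 X38.212 Y49.559
G1 X25.275 Y49.559
G1 X25.275 Y142.401
M5
G00 X32.505 Y148.745
M3 S848
G1 X37.941 Y153.518 F1039
G1 X44.793 Y151.197
G1 X46.209 Y144.103
G1 X40.773 Y139.330
G1 X33.921 Y141.651
G1 X32.505 Y148.745
M5
G00 X113.724 Y186.066
M3 S848
G1 X179.458 Y186.066 F1039
G1 X179.458 Y124.601
G1 X113.724 Y124.601
G1 X113.724 Y186.066
M5
G00 X189.264 Y199.715
M3 S848
G1 X208.487 Y181.807 F1039
G1 X209.416 Y155.553
G1 X191.508 Y136.330
G1 X165.254 Y135.401
G1 X146.031 Y153.309
G1 X145.102 Y179.563
G1 X163.010 Y198.786
G1 X189.264 Y199.715
M5
G00 X0.000 Y0.000

Since the viewBox matches the mm dimensions, user units are millimetres directly. The only transform is the Y-flip y_m = 204.566 − y_svg.

Shape 1 is a rectangle drawn with `<polygon>`. Its stroke #008000 means cut at S848, F1039. After flipping Y the toolpath is (25.275,142.401) → (38.212,142.401) → (38.212,49.559) → (25.275,49.559) → (25.275,142.401), returning to the start.

Shape 2 is a regular polygon drawn with `<polygon>`. Its stroke #008000 means cut at S848, F1039. After flipping Y the toolpath is (32.505,148.745) → (37.941,153.518) → (44.793,151.197) → (46.209,144.103) → (40.773,139.330) → (33.921,141.651) → (32.505,148.745), returning to the start.

Shape 3 is a rectangle drawn with `<rect>`. Its stroke #008000 means cut at S848, F1039. After flipping Y the toolpath is (113.724,186.066) → (179.458,186.066) → (179.458,124.601) → (113.724,124.601) → (113.724,186.066), returning to the start.

Shape 4 is a regular polygon drawn with `<path>`. Its stroke #008000 means cut at S848, F1039. After flipping Y the toolpath is (189.264,199.715) → (208.487,181.807) → (209.416,155.553) → (191.508,136.330) → (165.254,135.401) → (146.031,153.309) → (145.102,179.563) → (163.010,198.786) → (189.264,199.715), returning to the start.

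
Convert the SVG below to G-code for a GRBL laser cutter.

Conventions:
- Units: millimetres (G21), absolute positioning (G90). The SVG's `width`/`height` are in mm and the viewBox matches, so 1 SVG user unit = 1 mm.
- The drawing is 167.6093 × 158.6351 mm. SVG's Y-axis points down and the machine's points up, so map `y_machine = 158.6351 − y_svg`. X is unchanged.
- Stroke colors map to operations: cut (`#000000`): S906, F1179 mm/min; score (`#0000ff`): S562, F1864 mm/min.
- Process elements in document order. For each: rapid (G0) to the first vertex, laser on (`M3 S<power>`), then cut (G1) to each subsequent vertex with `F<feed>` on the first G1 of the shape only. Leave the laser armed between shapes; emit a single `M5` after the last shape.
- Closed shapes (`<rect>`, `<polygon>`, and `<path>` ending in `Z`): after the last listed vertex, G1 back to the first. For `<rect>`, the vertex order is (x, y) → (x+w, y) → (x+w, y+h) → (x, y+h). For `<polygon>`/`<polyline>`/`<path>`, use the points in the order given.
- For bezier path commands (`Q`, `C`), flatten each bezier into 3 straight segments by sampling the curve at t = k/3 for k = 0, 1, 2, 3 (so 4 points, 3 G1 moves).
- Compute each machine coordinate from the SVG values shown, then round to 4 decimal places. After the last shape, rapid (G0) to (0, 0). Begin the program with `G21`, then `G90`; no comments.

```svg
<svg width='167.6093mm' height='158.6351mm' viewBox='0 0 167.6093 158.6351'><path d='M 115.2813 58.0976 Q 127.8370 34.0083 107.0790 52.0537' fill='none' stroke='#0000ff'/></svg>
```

G21
G90
G0 X115.2813 Y100.5375
M3 S562
G1 X119.9502 Y111.9154 F1864
G1 X117.2161 Y113.9300
G1 X107.0790 Y106.5814
M5
G0 X0.0000 Y0.0000

1 u = 1 mm; y_m = 158.6351 − y.

[1] `<path>` quadratic bezier, #0000ff→score S562 F1864: (115.2813,100.5375) → (119.9502,111.9154) → (117.2161,113.9300) → (107.0790,106.5814)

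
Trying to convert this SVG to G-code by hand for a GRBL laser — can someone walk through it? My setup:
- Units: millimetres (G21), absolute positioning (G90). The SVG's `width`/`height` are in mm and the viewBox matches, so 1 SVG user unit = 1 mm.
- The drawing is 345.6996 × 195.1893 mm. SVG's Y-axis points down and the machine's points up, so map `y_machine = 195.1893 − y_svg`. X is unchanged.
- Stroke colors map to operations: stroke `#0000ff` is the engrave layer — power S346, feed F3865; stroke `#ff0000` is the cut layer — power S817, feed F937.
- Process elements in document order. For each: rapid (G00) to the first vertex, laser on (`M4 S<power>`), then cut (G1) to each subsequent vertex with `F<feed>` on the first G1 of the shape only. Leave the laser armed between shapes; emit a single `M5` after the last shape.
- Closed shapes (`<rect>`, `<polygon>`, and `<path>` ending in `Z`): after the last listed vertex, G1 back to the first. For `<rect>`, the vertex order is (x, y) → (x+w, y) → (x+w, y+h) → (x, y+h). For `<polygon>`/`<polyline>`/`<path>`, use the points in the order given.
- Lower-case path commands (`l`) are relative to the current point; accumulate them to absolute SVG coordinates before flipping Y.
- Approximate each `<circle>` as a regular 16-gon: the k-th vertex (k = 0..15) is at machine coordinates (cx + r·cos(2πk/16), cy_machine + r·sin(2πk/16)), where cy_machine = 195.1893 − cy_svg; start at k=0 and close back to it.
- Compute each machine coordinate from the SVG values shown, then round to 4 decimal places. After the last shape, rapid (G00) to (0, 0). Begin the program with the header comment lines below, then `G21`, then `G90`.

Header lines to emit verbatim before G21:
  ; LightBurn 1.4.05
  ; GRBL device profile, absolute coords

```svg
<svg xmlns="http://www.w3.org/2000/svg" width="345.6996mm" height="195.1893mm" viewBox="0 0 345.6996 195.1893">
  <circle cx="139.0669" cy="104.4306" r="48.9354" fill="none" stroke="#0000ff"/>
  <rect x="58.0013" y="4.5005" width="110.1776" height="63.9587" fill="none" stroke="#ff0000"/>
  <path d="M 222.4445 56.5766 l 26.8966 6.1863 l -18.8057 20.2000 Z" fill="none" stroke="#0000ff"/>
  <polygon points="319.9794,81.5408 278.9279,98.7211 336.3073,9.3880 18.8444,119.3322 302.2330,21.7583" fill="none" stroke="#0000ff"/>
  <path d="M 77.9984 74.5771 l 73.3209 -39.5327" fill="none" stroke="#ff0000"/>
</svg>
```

viewBox `0 0 345.6996 195.1893` with mm width/height → 1 unit = 1 mm. Flip: y_m = 195.1893 − y_svg.

**Shape 1** — `<circle>` circle, stroke `#0000ff` → engrave (S346, F3865). Machine vertices: (188.0023,90.7587) → (184.2773,109.4855) → (173.6695,125.3613) → (157.7937,135.9691) → (139.0669,139.6941) → (120.3401,135.9691) → (104.4643,125.3613) → (93.8565,109.4855) → (90.1315,90.7587) → (93.8565,72.0319) → (104.4643,56.1561) → (120.3401,45.5483) → (139.0669,41.8233) → (157.7937,45.5483) → (173.6695,56.1561) → (184.2773,72.0319) → (188.0023,90.7587). Closed: final G1 returns to the first vertex.

**Shape 2** — `<rect>` rectangle, stroke `#ff0000` → cut (S817, F937). Machine vertices: (58.0013,190.6888) → (168.1789,190.6888) → (168.1789,126.7301) → (58.0013,126.7301) → (58.0013,190.6888). Closed: final G1 returns to the first vertex.

**Shape 3** — `<path>` regular polygon, stroke `#0000ff` → engrave (S346, F3865). Machine vertices: (222.4445,138.6127) → (249.3411,132.4264) → (230.5354,112.2264) → (222.4445,138.6127). Closed: final G1 returns to the first vertex.

**Shape 4** — `<polygon>` closed polygon, stroke `#0000ff` → engrave (S346, F3865). Machine vertices: (319.9794,113.6485) → (278.9279,96.4682) → (336.3073,185.8013) → (18.8444,75.8571) → (302.2330,173.4310) → (319.9794,113.6485). Closed: final G1 returns to the first vertex.

**Shape 5** — `<path>` line segment, stroke `#ff0000` → cut (S817, F937). Machine vertices: (77.9984,120.6122) → (151.3193,160.1449). Open path.

; LightBurn 1.4.05
; GRBL device profile, absolute coords
G21
G90
G00 X188.0023 Y90.7587
M4 S346
G1 X184.2773 Y109.4855 F3865
G1 X173.6695 Y125.3613
G1 X157.7937 Y135.9691
G1 X139.0669 Y139.6941
G1 X120.3401 Y135.9691
G1 X104.4643 Y125.3613
G1 X93.8565 Y109.4855
G1 X90.1315 Y90.7587
G1 X93.8565 Y72.0319
G1 X104.4643 Y56.1561
G1 X120.3401 Y45.5483
G1 X139.0669 Y41.8233
G1 X157.7937 Y45.5483
G1 X173.6695 Y56.1561
G1 X184.2773 Y72.0319
G1 X188.0023 Y90.7587
G00 X58.0013 Y190.6888
M4 S817
G1 X168.1789 Y190.6888 F937
G1 X168.1789 Y126.7301
G1 X58.0013 Y126.7301
G1 X58.0013 Y190.6888
G00 X222.4445 Y138.6127
M4 S346
G1 X249.3411 Y132.4264 F3865
G1 X230.5354 Y112.2264
G1 X222.4445 Y138.6127
G00 X319.9794 Y113.6485
M4 S346
G1 X278.9279 Y96.4682 F3865
G1 X336.3073 Y185.8013
G1 X18.8444 Y75.8571
G1 X302.2330 Y173.4310
G1 X319.9794 Y113.6485
G00 X77.9984 Y120.6122
M4 S817
G1 X151.3193 Y160.1449 F937
M5
G00 X0.0000 Y0.0000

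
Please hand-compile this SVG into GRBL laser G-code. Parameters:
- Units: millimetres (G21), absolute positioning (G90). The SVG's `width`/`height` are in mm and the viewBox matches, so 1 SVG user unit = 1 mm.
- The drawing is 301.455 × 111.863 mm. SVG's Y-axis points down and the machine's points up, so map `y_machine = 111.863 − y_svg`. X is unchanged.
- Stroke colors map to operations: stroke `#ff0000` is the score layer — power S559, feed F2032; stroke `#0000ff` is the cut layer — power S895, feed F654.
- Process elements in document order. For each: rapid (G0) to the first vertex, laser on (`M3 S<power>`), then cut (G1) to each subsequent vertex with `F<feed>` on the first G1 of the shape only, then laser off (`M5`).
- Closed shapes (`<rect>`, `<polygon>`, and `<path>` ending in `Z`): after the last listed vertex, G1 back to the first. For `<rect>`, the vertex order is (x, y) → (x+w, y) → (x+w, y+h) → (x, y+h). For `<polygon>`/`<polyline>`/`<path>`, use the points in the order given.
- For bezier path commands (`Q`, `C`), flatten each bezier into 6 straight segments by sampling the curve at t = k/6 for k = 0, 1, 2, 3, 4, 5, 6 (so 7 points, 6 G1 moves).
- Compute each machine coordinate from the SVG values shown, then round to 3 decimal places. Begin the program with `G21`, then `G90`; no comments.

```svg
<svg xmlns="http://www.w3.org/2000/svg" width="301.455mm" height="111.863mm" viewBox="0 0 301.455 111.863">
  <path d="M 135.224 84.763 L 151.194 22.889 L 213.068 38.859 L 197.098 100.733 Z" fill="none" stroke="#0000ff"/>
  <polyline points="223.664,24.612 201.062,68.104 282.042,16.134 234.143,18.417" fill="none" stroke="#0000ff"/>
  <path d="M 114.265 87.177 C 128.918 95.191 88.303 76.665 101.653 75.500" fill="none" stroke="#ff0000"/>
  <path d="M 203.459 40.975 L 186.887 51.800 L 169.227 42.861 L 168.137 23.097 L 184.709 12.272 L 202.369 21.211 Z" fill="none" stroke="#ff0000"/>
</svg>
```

1 u = 1 mm; y_m = 111.863 − y.

[1] `<path>` regular polygon, #0000ff→cut S895 F654: (135.224,27.100) → (151.194,88.974) → (213.068,73.004) → (197.098,11.130) → (135.224,27.100) (closed)

[2] `<polyline>` open polyline, #0000ff→cut S895 F654: (223.664,87.251) → (201.062,43.759) → (282.042,95.729) → (234.143,93.446)

[3] `<path>` cubic bezier, #ff0000→score S559 F2032: (114.265,24.686) → (117.492,22.687) → (114.541,23.893) → (108.448,27.082) → (102.246,31.037) → (98.969,34.537) → (101.653,36.363)

[4] `<path>` regular polygon, #ff0000→score S559 F2032: (203.459,70.888) → (186.887,60.063) → (169.227,69.002) → (168.137,88.766) → (184.709,99.591) → (202.369,90.652) → (203.459,70.888) (closed)

G21
G90
G0 X135.224 Y27.100
M3 S895
G1 X151.194 Y88.974 F654
G1 X213.068 Y73.004
G1 X197.098 Y11.130
G1 X135.224 Y27.100
M5
G0 X223.664 Y87.251
M3 S895
G1 X201.062 Y43.759 F654
G1 X282.042 Y95.729
G1 X234.143 Y93.446
M5
G0 X114.265 Y24.686
M3 S559
G1 X117.492 Y22.687 F2032
G1 X114.541 Y23.893
G1 X108.448 Y27.082
G1 X102.246 Y31.037
G1 X98.969 Y34.537
G1 X101.653 Y36.363
M5
G0 X203.459 Y70.888
M3 S559
G1 X186.887 Y60.063 F2032
G1 X169.227 Y69.002
G1 X168.137 Y88.766
G1 X184.709 Y99.591
G1 X202.369 Y90.652
G1 X203.459 Y70.888
M5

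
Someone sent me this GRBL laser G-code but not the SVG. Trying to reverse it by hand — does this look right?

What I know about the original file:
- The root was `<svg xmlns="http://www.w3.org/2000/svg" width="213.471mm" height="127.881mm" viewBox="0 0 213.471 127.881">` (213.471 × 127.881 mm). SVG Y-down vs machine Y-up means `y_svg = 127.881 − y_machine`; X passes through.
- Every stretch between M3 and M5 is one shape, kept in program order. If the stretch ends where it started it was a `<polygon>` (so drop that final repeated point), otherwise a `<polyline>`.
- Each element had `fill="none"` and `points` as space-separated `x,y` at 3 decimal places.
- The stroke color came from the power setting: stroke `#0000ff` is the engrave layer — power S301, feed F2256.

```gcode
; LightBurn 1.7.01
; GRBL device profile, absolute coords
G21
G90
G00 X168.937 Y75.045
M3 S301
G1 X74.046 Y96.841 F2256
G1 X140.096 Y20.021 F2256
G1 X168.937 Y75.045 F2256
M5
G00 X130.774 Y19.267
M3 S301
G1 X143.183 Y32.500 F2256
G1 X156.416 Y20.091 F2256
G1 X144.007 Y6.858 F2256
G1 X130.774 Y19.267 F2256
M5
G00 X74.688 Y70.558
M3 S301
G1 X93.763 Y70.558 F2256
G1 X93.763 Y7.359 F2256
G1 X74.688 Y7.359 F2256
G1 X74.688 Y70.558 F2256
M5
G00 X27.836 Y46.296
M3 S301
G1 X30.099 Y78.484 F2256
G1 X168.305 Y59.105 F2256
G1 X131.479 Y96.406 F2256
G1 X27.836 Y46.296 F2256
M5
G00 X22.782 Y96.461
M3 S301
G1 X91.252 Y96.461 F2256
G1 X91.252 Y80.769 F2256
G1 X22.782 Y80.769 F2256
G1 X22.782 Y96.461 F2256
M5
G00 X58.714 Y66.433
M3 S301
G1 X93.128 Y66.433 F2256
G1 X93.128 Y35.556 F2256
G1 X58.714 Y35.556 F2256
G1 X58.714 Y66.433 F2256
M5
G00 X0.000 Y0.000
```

y_svg = 127.881 − y_m. Every run uses S301, so all elements get stroke `#0000ff` (engrave).

[1] closed run; points: 168.937,52.836 74.046,31.040 140.096,107.860

[2] closed run; points: 130.774,108.614 143.183,95.381 156.416,107.790 144.007,121.023

[3] closed run; points: 74.688,57.323 93.763,57.323 93.763,120.522 74.688,120.522

[4] closed run; points: 27.836,81.585 30.099,49.397 168.305,68.776 131.479,31.475

[5] closed run; points: 22.782,31.420 91.252,31.420 91.252,47.112 22.782,47.112

[6] closed run; points: 58.714,61.448 93.128,61.448 93.128,92.325 58.714,92.325

<svg xmlns="http://www.w3.org/2000/svg" width="213.471mm" height="127.881mm" viewBox="0 0 213.471 127.881">
  <polygon points="168.937,52.836 74.046,31.040 140.096,107.860" fill="none" stroke="#0000ff"/>
  <polygon points="130.774,108.614 143.183,95.381 156.416,107.790 144.007,121.023" fill="none" stroke="#0000ff"/>
  <polygon points="74.688,57.323 93.763,57.323 93.763,120.522 74.688,120.522" fill="none" stroke="#0000ff"/>
  <polygon points="27.836,81.585 30.099,49.397 168.305,68.776 131.479,31.475" fill="none" stroke="#0000ff"/>
  <polygon points="22.782,31.420 91.252,31.420 91.252,47.112 22.782,47.112" fill="none" stroke="#0000ff"/>
  <polygon points="58.714,61.448 93.128,61.448 93.128,92.325 58.714,92.325" fill="none" stroke="#0000ff"/>
</svg>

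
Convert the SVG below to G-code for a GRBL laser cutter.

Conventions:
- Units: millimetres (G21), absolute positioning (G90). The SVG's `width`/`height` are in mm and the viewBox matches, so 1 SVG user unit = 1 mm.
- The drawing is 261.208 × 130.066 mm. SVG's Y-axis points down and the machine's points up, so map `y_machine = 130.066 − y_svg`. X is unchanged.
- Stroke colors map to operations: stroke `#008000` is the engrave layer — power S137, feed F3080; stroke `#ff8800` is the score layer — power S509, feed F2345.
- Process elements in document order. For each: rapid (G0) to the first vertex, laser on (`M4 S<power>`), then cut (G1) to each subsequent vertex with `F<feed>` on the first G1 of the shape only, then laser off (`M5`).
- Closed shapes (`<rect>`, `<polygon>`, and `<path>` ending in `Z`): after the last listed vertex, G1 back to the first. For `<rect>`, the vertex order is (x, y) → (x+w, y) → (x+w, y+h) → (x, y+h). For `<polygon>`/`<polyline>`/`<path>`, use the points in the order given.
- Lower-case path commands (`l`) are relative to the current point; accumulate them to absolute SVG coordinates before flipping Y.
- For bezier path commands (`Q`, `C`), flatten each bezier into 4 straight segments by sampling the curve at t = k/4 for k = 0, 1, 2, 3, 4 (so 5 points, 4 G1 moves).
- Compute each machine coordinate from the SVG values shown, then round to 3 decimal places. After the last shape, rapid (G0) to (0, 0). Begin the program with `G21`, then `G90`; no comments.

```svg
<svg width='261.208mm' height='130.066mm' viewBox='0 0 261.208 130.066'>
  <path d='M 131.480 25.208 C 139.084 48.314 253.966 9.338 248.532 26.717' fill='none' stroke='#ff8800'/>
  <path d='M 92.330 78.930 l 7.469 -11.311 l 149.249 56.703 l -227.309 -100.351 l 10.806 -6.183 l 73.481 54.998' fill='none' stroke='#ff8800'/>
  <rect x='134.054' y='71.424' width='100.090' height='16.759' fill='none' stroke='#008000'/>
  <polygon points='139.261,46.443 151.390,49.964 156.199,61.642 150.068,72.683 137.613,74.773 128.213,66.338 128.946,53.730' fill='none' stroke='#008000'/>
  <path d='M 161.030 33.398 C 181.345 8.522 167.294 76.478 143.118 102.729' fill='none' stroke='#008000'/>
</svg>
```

G21
G90
G0 X131.480 Y104.858
M4 S509
G1 X153.741 Y97.318 F2345
G1 X194.895 Y101.956
G1 X233.604 Y107.667
G1 X248.532 Y103.349
M5
G0 X92.330 Y51.136
M4 S509
G1 X99.799 Y62.447 F2345
G1 X249.048 Y5.744
G1 X21.739 Y106.095
G1 X32.545 Y112.278
G1 X106.026 Y57.280
M5
G0 X134.054 Y58.642
M4 S137
G1 X234.144 Y58.642 F3080
G1 X234.144 Y41.883
G1 X134.054 Y41.883
G1 X134.054 Y58.642
M5
G0 X139.261 Y83.623
M4 S137
G1 X151.390 Y80.102 F3080
G1 X156.199 Y68.424
G1 X150.068 Y57.383
G1 X137.613 Y55.293
G1 X128.213 Y63.728
G1 X128.946 Y76.336
G1 X139.261 Y83.623
M5
G0 X161.030 Y96.668
M4 S137
G1 X170.201 Y100.021 F3080
G1 X168.758 Y81.175
G1 X158.973 Y52.743
G1 X143.118 Y27.337
M5
G0 X0.000 Y0.000

viewBox `0 0 261.208 130.066` with mm width/height → 1 unit = 1 mm. Flip: y_m = 130.066 − y_svg.

**Shape 1** — `<path>` cubic bezier, stroke `#ff8800` → score (S509, F2345). Control points (SVG): P0=(131.480,25.208), P1=(139.084,48.314), P2=(253.966,9.338), P3=(248.532,26.717); sampled at t=k/4. Machine vertices: (131.480,104.858) → (153.741,97.318) → (194.895,101.956) → (233.604,107.667) → (248.532,103.349). Open path.

**Shape 2** — `<path>` open polyline, stroke `#ff8800` → score (S509, F2345). Machine vertices: (92.330,51.136) → (99.799,62.447) → (249.048,5.744) → (21.739,106.095) → (32.545,112.278) → (106.026,57.280). Open path.

**Shape 3** — `<rect>` rectangle, stroke `#008000` → engrave (S137, F3080). Machine vertices: (134.054,58.642) → (234.144,58.642) → (234.144,41.883) → (134.054,41.883) → (134.054,58.642). Closed: final G1 returns to the first vertex.

**Shape 4** — `<polygon>` regular polygon, stroke `#008000` → engrave (S137, F3080). Machine vertices: (139.261,83.623) → (151.390,80.102) → (156.199,68.424) → (150.068,57.383) → (137.613,55.293) → (128.213,63.728) → (128.946,76.336) → (139.261,83.623). Closed: final G1 returns to the first vertex.

**Shape 5** — `<path>` cubic bezier, stroke `#008000` → engrave (S137, F3080). Control points (SVG): P0=(161.030,33.398), P1=(181.345,8.522), P2=(167.294,76.478), P3=(143.118,102.729); sampled at t=k/4. Machine vertices: (161.030,96.668) → (170.201,100.021) → (168.758,81.175) → (158.973,52.743) → (143.118,27.337). Open path.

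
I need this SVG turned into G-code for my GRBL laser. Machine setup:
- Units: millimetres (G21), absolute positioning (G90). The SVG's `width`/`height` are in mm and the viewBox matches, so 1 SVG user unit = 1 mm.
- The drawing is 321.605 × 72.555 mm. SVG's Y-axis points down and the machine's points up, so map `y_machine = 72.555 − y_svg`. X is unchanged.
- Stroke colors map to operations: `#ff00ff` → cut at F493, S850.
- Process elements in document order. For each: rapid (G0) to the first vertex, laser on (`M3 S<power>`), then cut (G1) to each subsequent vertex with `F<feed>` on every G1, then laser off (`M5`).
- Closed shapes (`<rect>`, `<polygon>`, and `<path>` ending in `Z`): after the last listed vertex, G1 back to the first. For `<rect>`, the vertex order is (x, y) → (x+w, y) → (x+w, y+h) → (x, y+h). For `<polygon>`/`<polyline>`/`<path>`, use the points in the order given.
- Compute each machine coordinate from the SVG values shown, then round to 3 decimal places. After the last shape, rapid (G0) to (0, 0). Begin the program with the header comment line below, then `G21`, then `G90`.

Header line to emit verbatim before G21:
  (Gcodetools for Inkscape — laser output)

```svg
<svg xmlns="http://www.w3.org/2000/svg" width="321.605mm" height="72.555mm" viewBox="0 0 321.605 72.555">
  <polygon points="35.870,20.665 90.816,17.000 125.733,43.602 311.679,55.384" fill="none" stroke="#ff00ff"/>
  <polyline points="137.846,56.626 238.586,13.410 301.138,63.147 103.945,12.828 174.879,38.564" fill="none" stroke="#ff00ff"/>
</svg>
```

(Gcodetools for Inkscape — laser output)
G21
G90
G0 X35.870 Y51.890
M3 S850
G1 X90.816 Y55.555 F493
G1 X125.733 Y28.953 F493
G1 X311.679 Y17.171 F493
G1 X35.870 Y51.890 F493
M5
G0 X137.846 Y15.929
M3 S850
G1 X238.586 Y59.145 F493
G1 X301.138 Y9.408 F493
G1 X103.945 Y59.727 F493
G1 X174.879 Y33.991 F493
M5
G0 X0.000 Y0.000

viewBox `0 0 321.605 72.555` with mm width/height → 1 unit = 1 mm. Flip: y_m = 72.555 − y_svg.

**Shape 1** — `<polygon>` closed polygon, stroke `#ff00ff` → cut (S850, F493). Machine vertices: (35.870,51.890) → (90.816,55.555) → (125.733,28.953) → (311.679,17.171) → (35.870,51.890). Closed: final G1 returns to the first vertex.

**Shape 2** — `<polyline>` open polyline, stroke `#ff00ff` → cut (S850, F493). Machine vertices: (137.846,15.929) → (238.586,59.145) → (301.138,9.408) → (103.945,59.727) → (174.879,33.991). Open path.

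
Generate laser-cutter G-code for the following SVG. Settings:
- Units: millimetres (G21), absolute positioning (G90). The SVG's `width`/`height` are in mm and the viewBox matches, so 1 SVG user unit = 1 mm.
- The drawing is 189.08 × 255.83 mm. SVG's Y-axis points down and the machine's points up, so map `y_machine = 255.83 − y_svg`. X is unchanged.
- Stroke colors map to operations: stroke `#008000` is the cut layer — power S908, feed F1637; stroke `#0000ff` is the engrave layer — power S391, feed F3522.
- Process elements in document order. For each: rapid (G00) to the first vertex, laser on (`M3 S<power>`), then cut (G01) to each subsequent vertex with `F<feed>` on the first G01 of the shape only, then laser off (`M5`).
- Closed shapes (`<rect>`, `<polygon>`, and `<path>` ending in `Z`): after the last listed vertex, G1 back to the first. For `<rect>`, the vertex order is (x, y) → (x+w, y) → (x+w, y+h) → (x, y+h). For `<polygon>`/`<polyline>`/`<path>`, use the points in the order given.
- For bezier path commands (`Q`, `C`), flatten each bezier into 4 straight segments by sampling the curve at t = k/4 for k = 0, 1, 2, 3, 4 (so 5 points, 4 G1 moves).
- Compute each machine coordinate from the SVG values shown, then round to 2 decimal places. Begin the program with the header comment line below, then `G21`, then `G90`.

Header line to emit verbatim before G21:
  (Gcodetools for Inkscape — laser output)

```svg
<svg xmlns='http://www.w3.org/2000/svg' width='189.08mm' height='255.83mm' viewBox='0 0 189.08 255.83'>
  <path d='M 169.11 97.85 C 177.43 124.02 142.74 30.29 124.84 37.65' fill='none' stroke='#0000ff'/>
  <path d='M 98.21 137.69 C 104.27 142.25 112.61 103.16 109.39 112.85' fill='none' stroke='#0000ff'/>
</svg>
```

(Gcodetools for Inkscape — laser output)
G21
G90
G00 X169.11 Y157.98
M3 S391
G01 X168.22 Y157.38 F3522
G01 X156.81 Y181.03
G01 X140.48 Y208.20
G01 X124.84 Y218.18
M5
G00 X98.21 Y118.14
M3 S391
G01 X102.97 Y121.46 F3522
G01 X107.28 Y132.48
G01 X109.85 Y142.55
G01 X109.39 Y142.98
M5

viewBox `0 0 189.08 255.83` with mm width/height → 1 unit = 1 mm. Flip: y_m = 255.83 − y_svg.

**Shape 1** — `<path>` cubic bezier, stroke `#0000ff` → engrave (S391, F3522). Control points (SVG): P0=(169.11,97.85), P1=(177.43,124.02), P2=(142.74,30.29), P3=(124.84,37.65); sampled at t=k/4. Machine vertices: (169.11,157.98) → (168.22,157.38) → (156.81,181.03) → (140.48,208.20) → (124.84,218.18). Open path.

**Shape 2** — `<path>` cubic bezier, stroke `#0000ff` → engrave (S391, F3522). Control points (SVG): P0=(98.21,137.69), P1=(104.27,142.25), P2=(112.61,103.16), P3=(109.39,112.85); sampled at t=k/4. Machine vertices: (98.21,118.14) → (102.97,121.46) → (107.28,132.48) → (109.85,142.55) → (109.39,142.98). Open path.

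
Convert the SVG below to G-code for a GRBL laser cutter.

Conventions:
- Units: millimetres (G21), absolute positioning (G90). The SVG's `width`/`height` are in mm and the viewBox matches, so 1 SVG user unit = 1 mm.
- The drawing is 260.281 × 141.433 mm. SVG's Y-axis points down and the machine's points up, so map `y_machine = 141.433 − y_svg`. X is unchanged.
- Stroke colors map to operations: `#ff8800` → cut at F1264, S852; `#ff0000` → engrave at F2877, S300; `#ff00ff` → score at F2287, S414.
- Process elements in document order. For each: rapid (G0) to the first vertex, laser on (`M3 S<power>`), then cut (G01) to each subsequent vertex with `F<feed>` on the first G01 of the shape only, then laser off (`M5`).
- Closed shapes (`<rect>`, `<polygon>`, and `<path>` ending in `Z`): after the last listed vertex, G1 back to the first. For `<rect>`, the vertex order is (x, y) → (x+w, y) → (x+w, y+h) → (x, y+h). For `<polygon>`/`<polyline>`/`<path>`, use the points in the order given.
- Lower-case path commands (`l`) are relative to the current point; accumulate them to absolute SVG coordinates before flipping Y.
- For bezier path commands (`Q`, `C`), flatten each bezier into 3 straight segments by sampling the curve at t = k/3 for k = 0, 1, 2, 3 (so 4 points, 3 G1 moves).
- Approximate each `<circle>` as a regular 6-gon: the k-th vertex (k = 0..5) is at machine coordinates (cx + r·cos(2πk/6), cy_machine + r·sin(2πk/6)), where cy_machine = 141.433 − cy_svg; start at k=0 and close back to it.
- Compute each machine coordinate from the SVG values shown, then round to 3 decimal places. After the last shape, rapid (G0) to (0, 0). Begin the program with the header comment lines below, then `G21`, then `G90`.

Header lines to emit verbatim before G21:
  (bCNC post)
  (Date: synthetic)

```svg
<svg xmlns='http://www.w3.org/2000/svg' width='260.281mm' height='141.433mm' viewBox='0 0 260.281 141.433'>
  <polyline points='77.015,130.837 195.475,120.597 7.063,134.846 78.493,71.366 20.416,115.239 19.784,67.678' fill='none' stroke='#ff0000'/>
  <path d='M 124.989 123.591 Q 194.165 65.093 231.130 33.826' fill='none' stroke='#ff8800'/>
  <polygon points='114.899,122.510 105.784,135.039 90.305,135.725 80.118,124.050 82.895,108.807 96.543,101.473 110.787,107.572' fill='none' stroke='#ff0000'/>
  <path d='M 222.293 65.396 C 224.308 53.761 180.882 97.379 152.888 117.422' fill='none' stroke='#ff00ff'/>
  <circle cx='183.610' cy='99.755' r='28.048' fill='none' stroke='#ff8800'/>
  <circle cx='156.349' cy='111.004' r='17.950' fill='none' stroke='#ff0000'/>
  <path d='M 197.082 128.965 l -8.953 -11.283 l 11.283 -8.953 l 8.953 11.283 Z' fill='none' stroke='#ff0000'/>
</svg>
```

(bCNC post)
(Date: synthetic)
G21
G90
G0 X77.015 Y10.596
M3 S300
G01 X195.475 Y20.836 F2877
G01 X7.063 Y6.587
G01 X78.493 Y70.067
G01 X20.416 Y26.194
G01 X19.784 Y73.755
M5
G0 X124.989 Y17.842
M3 S852
G01 X167.527 Y53.815 F1264
G01 X202.908 Y83.737
G01 X231.130 Y107.607
M5
G0 X114.899 Y18.923
M3 S300
G01 X105.784 Y6.394 F2877
G01 X90.305 Y5.708
G01 X80.118 Y17.383
G01 X82.895 Y32.626
G01 X96.543 Y39.960
G01 X110.787 Y33.861
G01 X114.899 Y18.923
M5
G0 X222.293 Y76.037
M3 S414
G01 X211.416 Y72.174 F2287
G01 X183.771 Y48.993
G01 X152.888 Y24.011
M5
G0 X211.658 Y41.678
M3 S852
G01 X197.634 Y65.968 F1264
G01 X169.586 Y65.968
G01 X155.562 Y41.678
G01 X169.586 Y17.388
G01 X197.634 Y17.388
G01 X211.658 Y41.678
M5
G0 X174.299 Y30.429
M3 S300
G01 X165.324 Y45.974 F2877
G01 X147.374 Y45.974
G01 X138.399 Y30.429
G01 X147.374 Y14.884
G01 X165.324 Y14.884
G01 X174.299 Y30.429
M5
G0 X197.082 Y12.468
M3 S300
G01 X188.129 Y23.751 F2877
G01 X199.412 Y32.704
G01 X208.365 Y21.421
G01 X197.082 Y12.468
M5
G0 X0.000 Y0.000

Since the viewBox matches the mm dimensions, user units are millimetres directly. The only transform is the Y-flip y_m = 141.433 − y_svg.

Shape 1 is a open polyline drawn with `<polyline>`. Its stroke #ff0000 means engrave at S300, F2877. After flipping Y the toolpath is (77.015,10.596) → (195.475,20.836) → (7.063,6.587) → (78.493,70.067) → (20.416,26.194) → (19.784,73.755).

Shape 2 is a quadratic bezier drawn with `<path>`. Its stroke #ff8800 means cut at S852, F1264. After flipping Y the toolpath is (124.989,17.842) → (167.527,53.815) → (202.908,83.737) → (231.130,107.607).

Shape 3 is a regular polygon drawn with `<polygon>`. Its stroke #ff0000 means engrave at S300, F2877. After flipping Y the toolpath is (114.899,18.923) → (105.784,6.394) → (90.305,5.708) → (80.118,17.383) → (82.895,32.626) → (96.543,39.960) → (110.787,33.861) → (114.899,18.923), returning to the start.

Shape 4 is a cubic bezier drawn with `<path>`. Its stroke #ff00ff means score at S414, F2287. After flipping Y the toolpath is (222.293,76.037) → (211.416,72.174) → (183.771,48.993) → (152.888,24.011).

Shape 5 is a circle drawn with `<circle>`. Its stroke #ff8800 means cut at S852, F1264. After flipping Y the toolpath is (211.658,41.678) → (197.634,65.968) → (169.586,65.968) → (155.562,41.678) → (169.586,17.388) → (197.634,17.388) → (211.658,41.678), returning to the start.

Shape 6 is a circle drawn with `<circle>`. Its stroke #ff0000 means engrave at S300, F2877. After flipping Y the toolpath is (174.299,30.429) → (165.324,45.974) → (147.374,45.974) → (138.399,30.429) → (147.374,14.884) → (165.324,14.884) → (174.299,30.429), returning to the start.

Shape 7 is a regular polygon drawn with `<path>`. Its stroke #ff0000 means engrave at S300, F2877. After flipping Y the toolpath is (197.082,12.468) → (188.129,23.751) → (199.412,32.704) → (208.365,21.421) → (197.082,12.468), returning to the start.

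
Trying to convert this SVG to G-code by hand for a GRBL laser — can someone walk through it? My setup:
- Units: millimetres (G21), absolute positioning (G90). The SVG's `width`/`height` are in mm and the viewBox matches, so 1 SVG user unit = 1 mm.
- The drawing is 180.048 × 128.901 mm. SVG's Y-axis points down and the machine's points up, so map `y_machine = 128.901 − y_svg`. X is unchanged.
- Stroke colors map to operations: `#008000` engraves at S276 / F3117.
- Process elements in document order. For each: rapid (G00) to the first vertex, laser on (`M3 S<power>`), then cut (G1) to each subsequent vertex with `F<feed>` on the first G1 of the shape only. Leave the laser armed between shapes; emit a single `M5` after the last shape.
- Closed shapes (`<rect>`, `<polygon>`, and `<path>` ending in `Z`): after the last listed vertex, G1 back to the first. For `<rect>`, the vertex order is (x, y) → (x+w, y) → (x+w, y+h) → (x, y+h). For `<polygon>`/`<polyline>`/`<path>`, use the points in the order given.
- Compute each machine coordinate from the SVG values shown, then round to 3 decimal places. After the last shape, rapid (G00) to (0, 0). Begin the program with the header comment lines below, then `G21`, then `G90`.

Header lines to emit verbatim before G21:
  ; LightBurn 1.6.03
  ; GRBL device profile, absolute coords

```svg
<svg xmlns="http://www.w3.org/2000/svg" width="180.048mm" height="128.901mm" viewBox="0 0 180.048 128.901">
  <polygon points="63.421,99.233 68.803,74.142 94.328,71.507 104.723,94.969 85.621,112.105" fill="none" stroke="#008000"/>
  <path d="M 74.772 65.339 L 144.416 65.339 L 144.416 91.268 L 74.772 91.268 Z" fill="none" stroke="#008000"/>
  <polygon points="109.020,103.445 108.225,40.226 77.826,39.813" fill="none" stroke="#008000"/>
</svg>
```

viewBox `0 0 180.048 128.901` with mm width/height → 1 unit = 1 mm. Flip: y_m = 128.901 − y_svg.

**Shape 1** — `<polygon>` regular polygon, stroke `#008000` → engrave (S276, F3117). Machine vertices: (63.421,29.668) → (68.803,54.759) → (94.328,57.394) → (104.723,33.932) → (85.621,16.796) → (63.421,29.668). Closed: final G1 returns to the first vertex.

**Shape 2** — `<path>` rectangle, stroke `#008000` → engrave (S276, F3117). Machine vertices: (74.772,63.562) → (144.416,63.562) → (144.416,37.633) → (74.772,37.633) → (74.772,63.562). Closed: final G1 returns to the first vertex.

**Shape 3** — `<polygon>` closed polygon, stroke `#008000` → engrave (S276, F3117). Machine vertices: (109.020,25.456) → (108.225,88.675) → (77.826,89.088) → (109.020,25.456). Closed: final G1 returns to the first vertex.

; LightBurn 1.6.03
; GRBL device profile, absolute coords
G21
G90
G00 X63.421 Y29.668
M3 S276
G1 X68.803 Y54.759 F3117
G1 X94.328 Y57.394
G1 X104.723 Y33.932
G1 X85.621 Y16.796
G1 X63.421 Y29.668
G00 X74.772 Y63.562
M3 S276
G1 X144.416 Y63.562 F3117
G1 X144.416 Y37.633
G1 X74.772 Y37.633
G1 X74.772 Y63.562
G00 X109.020 Y25.456
M3 S276
G1 X108.225 Y88.675 F3117
G1 X77.826 Y89.088
G1 X109.020 Y25.456
M5
G00 X0.000 Y0.000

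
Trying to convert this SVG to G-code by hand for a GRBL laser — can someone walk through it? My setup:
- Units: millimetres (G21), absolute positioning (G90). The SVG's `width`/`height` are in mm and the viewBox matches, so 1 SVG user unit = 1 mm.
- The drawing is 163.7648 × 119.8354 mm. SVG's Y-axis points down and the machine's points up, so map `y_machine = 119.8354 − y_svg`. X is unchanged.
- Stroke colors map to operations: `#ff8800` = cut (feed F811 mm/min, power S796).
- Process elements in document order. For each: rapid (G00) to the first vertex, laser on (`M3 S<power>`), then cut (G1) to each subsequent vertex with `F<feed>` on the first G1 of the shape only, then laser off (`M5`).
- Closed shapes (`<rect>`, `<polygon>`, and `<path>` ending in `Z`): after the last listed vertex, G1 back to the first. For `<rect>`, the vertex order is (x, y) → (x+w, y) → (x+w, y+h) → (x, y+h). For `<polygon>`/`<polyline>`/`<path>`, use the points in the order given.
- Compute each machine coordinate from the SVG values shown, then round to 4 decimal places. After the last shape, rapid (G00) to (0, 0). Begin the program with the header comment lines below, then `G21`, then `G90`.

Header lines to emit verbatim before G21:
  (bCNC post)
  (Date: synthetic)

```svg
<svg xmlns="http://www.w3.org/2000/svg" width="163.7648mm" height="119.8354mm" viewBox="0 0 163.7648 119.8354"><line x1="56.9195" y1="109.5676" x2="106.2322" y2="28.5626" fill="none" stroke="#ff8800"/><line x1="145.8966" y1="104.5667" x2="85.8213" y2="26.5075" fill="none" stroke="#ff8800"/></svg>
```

Since the viewBox matches the mm dimensions, user units are millimetres directly. The only transform is the Y-flip y_m = 119.8354 − y_svg.

Shape 1 is a line segment drawn with `<line>`. Its stroke #ff8800 means cut at S796, F811. After flipping Y the toolpath is (56.9195,10.2678) → (106.2322,91.2728).

Shape 2 is a line segment drawn with `<line>`. Its stroke #ff8800 means cut at S796, F811. After flipping Y the toolpath is (145.8966,15.2687) → (85.8213,93.3279).

(bCNC post)
(Date: synthetic)
G21
G90
G00 X56.9195 Y10.2678
M3 S796
G1 X106.2322 Y91.2728 F811
M5
G00 X145.8966 Y15.2687
M3 S796
G1 X85.8213 Y93.3279 F811
M5
G00 X0.0000 Y0.0000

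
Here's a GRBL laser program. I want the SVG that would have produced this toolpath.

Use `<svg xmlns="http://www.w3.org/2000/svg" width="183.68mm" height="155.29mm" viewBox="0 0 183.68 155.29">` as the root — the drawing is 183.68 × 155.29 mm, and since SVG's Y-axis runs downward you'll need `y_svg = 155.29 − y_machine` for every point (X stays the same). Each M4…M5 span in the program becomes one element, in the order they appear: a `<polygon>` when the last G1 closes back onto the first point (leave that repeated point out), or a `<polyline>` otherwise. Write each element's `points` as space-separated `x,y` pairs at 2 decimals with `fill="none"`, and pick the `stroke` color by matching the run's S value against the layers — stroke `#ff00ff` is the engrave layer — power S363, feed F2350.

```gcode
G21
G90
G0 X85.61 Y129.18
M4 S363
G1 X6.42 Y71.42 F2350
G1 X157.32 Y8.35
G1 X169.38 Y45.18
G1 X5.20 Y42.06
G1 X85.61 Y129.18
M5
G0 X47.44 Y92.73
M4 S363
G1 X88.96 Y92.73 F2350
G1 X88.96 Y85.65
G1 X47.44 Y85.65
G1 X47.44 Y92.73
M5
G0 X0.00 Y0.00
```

<svg xmlns="http://www.w3.org/2000/svg" width="183.68mm" height="155.29mm" viewBox="0 0 183.68 155.29">
  <polygon points="85.61,26.11 6.42,83.87 157.32,146.94 169.38,110.11 5.20,113.23" fill="none" stroke="#ff00ff"/>
  <polygon points="47.44,62.56 88.96,62.56 88.96,69.64 47.44,69.64" fill="none" stroke="#ff00ff"/>
</svg>

Each laser-on run becomes one SVG element. Flip Y back into SVG space with y_svg = 155.29 − y_machine. Every run uses S363, so all elements get stroke `#ff00ff` (engrave).

Run 1: The run returns to its start, so emit a `<polygon>` with points (Y-flipped): 85.61,26.11 6.42,83.87 157.32,146.94 169.38,110.11 5.20,113.23.

Run 2: The run returns to its start, so emit a `<polygon>` with points (Y-flipped): 47.44,62.56 88.96,62.56 88.96,69.64 47.44,69.64.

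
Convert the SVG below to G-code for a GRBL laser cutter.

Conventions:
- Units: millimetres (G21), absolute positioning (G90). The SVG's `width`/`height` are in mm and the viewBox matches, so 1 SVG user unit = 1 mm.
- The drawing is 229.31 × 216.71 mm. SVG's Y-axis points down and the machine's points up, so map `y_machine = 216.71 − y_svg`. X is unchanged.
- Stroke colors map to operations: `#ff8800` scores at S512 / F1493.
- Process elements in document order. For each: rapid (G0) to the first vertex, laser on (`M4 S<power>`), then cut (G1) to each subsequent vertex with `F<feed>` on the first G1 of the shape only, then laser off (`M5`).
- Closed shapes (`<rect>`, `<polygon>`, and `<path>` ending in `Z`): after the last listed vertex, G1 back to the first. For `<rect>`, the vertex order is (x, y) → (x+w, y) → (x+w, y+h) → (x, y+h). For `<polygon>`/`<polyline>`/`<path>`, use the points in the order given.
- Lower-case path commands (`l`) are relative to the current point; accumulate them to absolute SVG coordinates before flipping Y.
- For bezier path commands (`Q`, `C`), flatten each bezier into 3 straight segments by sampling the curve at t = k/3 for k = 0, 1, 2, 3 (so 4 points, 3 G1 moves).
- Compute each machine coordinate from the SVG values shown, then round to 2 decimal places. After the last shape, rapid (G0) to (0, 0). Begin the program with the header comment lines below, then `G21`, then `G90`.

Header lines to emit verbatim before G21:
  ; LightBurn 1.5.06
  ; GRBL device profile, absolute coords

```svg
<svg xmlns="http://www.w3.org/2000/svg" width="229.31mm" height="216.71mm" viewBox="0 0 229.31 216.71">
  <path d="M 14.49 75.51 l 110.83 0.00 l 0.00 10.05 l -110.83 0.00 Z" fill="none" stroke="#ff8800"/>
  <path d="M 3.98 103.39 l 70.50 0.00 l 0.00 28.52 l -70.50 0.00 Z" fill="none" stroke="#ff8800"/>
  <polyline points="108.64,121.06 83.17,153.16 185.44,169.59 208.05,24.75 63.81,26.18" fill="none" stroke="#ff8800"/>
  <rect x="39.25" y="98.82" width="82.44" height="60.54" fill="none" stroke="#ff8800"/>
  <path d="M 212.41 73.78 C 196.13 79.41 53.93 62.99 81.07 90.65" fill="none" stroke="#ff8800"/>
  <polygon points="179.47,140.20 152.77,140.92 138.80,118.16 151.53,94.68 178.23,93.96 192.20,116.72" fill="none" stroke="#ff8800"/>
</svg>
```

Since the viewBox matches the mm dimensions, user units are millimetres directly. The only transform is the Y-flip y_m = 216.71 − y_svg.

Shape 1 is a rectangle drawn with `<path>`. Its stroke #ff8800 means score at S512, F1493. After flipping Y the toolpath is (14.49,141.20) → (125.32,141.20) → (125.32,131.15) → (14.49,131.15) → (14.49,141.20), returning to the start.

Shape 2 is a rectangle drawn with `<path>`. Its stroke #ff8800 means score at S512, F1493. After flipping Y the toolpath is (3.98,113.32) → (74.48,113.32) → (74.48,84.80) → (3.98,84.80) → (3.98,113.32), returning to the start.

Shape 3 is a open polyline drawn with `<polyline>`. Its stroke #ff8800 means score at S512, F1493. After flipping Y the toolpath is (108.64,95.65) → (83.17,63.55) → (185.44,47.12) → (208.05,191.96) → (63.81,190.53).

Shape 4 is a rectangle drawn with `<rect>`. Its stroke #ff8800 means score at S512, F1493. After flipping Y the toolpath is (39.25,117.89) → (121.69,117.89) → (121.69,57.35) → (39.25,57.35) → (39.25,117.89), returning to the start.

Shape 5 is a cubic bezier drawn with `<path>`. Its stroke #ff8800 means score at S512, F1493. After flipping Y the toolpath is (212.41,142.93) → (165.09,142.20) → (99.44,141.48) → (81.07,126.06).

Shape 6 is a regular polygon drawn with `<polygon>`. Its stroke #ff8800 means score at S512, F1493. After flipping Y the toolpath is (179.47,76.51) → (152.77,75.79) → (138.80,98.55) → (151.53,122.03) → (178.23,122.75) → (192.20,99.99) → (179.47,76.51), returning to the start.

; LightBurn 1.5.06
; GRBL device profile, absolute coords
G21
G90
G0 X14.49 Y141.20
M4 S512
G1 X125.32 Y141.20 F1493
G1 X125.32 Y131.15
G1 X14.49 Y131.15
G1 X14.49 Y141.20
M5
G0 X3.98 Y113.32
M4 S512
G1 X74.48 Y113.32 F1493
G1 X74.48 Y84.80
G1 X3.98 Y84.80
G1 X3.98 Y113.32
M5
G0 X108.64 Y95.65
M4 S512
G1 X83.17 Y63.55 F1493
G1 X185.44 Y47.12
G1 X208.05 Y191.96
G1 X63.81 Y190.53
M5
G0 X39.25 Y117.89
M4 S512
G1 X121.69 Y117.89 F1493
G1 X121.69 Y57.35
G1 X39.25 Y57.35
G1 X39.25 Y117.89
M5
G0 X212.41 Y142.93
M4 S512
G1 X165.09 Y142.20 F1493
G1 X99.44 Y141.48
G1 X81.07 Y126.06
M5
G0 X179.47 Y76.51
M4 S512
G1 X152.77 Y75.79 F1493
G1 X138.80 Y98.55
G1 X151.53 Y122.03
G1 X178.23 Y122.75
G1 X192.20 Y99.99
G1 X179.47 Y76.51
M5
G0 X0.00 Y0.00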